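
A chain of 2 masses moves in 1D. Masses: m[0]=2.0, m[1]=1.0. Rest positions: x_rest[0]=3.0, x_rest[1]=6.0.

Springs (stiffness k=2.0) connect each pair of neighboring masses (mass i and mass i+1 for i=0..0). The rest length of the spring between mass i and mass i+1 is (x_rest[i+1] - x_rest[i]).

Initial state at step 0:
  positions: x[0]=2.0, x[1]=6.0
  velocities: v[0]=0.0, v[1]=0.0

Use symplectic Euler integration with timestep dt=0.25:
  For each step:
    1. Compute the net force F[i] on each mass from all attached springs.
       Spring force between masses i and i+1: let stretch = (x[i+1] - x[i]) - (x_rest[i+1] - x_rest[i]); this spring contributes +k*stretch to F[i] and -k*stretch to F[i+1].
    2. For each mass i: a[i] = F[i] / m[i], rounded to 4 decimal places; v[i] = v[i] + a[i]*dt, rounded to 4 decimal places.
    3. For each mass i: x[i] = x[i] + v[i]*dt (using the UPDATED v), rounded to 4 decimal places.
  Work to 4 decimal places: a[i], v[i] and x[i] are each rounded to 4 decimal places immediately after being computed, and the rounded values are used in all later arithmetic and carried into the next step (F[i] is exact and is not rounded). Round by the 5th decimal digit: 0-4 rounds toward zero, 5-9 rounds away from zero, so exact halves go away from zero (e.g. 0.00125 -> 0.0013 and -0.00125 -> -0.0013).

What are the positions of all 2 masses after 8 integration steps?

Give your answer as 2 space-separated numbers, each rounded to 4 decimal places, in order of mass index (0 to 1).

Step 0: x=[2.0000 6.0000] v=[0.0000 0.0000]
Step 1: x=[2.0625 5.8750] v=[0.2500 -0.5000]
Step 2: x=[2.1758 5.6484] v=[0.4531 -0.9063]
Step 3: x=[2.3186 5.3628] v=[0.5713 -1.1426]
Step 4: x=[2.4642 5.0716] v=[0.5824 -1.1647]
Step 5: x=[2.5853 4.8295] v=[0.4843 -0.9684]
Step 6: x=[2.6592 4.6819] v=[0.2954 -0.5905]
Step 7: x=[2.6720 4.6564] v=[0.0511 -0.1019]
Step 8: x=[2.6213 4.7579] v=[-0.2028 0.4059]

Answer: 2.6213 4.7579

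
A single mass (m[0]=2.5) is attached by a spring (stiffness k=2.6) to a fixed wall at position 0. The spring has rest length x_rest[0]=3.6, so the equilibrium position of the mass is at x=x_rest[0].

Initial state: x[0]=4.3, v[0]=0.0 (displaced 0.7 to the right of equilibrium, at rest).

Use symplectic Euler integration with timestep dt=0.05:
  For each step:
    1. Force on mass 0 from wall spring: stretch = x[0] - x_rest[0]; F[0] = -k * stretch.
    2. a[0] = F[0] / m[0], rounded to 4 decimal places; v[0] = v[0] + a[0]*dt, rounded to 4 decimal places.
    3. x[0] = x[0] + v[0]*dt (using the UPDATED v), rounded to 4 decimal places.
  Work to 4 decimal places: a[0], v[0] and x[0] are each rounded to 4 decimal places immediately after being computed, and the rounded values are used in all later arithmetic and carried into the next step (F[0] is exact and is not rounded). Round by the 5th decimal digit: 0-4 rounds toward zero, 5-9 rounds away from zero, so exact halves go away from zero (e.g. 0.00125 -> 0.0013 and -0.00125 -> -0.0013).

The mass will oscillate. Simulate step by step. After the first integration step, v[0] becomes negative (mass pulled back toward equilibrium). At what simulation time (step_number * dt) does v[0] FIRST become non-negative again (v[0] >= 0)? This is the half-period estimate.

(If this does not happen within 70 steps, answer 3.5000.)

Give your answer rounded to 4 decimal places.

Step 0: x=[4.3000] v=[0.0000]
Step 1: x=[4.2982] v=[-0.0364]
Step 2: x=[4.2946] v=[-0.0727]
Step 3: x=[4.2892] v=[-0.1088]
Step 4: x=[4.2820] v=[-0.1446]
Step 5: x=[4.2730] v=[-0.1801]
Step 6: x=[4.2622] v=[-0.2151]
Step 7: x=[4.2497] v=[-0.2495]
Step 8: x=[4.2355] v=[-0.2833]
Step 9: x=[4.2197] v=[-0.3163]
Step 10: x=[4.2023] v=[-0.3485]
Step 11: x=[4.1833] v=[-0.3798]
Step 12: x=[4.1628] v=[-0.4101]
Step 13: x=[4.1408] v=[-0.4394]
Step 14: x=[4.1174] v=[-0.4675]
Step 15: x=[4.0927] v=[-0.4944]
Step 16: x=[4.0667] v=[-0.5200]
Step 17: x=[4.0395] v=[-0.5443]
Step 18: x=[4.0111] v=[-0.5672]
Step 19: x=[3.9817] v=[-0.5886]
Step 20: x=[3.9513] v=[-0.6085]
Step 21: x=[3.9200] v=[-0.6268]
Step 22: x=[3.8878] v=[-0.6434]
Step 23: x=[3.8549] v=[-0.6584]
Step 24: x=[3.8213] v=[-0.6717]
Step 25: x=[3.7871] v=[-0.6832]
Step 26: x=[3.7525] v=[-0.6929]
Step 27: x=[3.7175] v=[-0.7008]
Step 28: x=[3.6822] v=[-0.7069]
Step 29: x=[3.6466] v=[-0.7112]
Step 30: x=[3.6109] v=[-0.7136]
Step 31: x=[3.5752] v=[-0.7142]
Step 32: x=[3.5396] v=[-0.7129]
Step 33: x=[3.5041] v=[-0.7098]
Step 34: x=[3.4689] v=[-0.7048]
Step 35: x=[3.4340] v=[-0.6980]
Step 36: x=[3.3995] v=[-0.6894]
Step 37: x=[3.3656] v=[-0.6790]
Step 38: x=[3.3323] v=[-0.6668]
Step 39: x=[3.2997] v=[-0.6529]
Step 40: x=[3.2678] v=[-0.6373]
Step 41: x=[3.2368] v=[-0.6200]
Step 42: x=[3.2067] v=[-0.6011]
Step 43: x=[3.1777] v=[-0.5807]
Step 44: x=[3.1498] v=[-0.5587]
Step 45: x=[3.1230] v=[-0.5353]
Step 46: x=[3.0975] v=[-0.5105]
Step 47: x=[3.0733] v=[-0.4844]
Step 48: x=[3.0505] v=[-0.4570]
Step 49: x=[3.0291] v=[-0.4284]
Step 50: x=[3.0092] v=[-0.3987]
Step 51: x=[2.9908] v=[-0.3680]
Step 52: x=[2.9740] v=[-0.3363]
Step 53: x=[2.9588] v=[-0.3038]
Step 54: x=[2.9453] v=[-0.2705]
Step 55: x=[2.9335] v=[-0.2365]
Step 56: x=[2.9234] v=[-0.2018]
Step 57: x=[2.9151] v=[-0.1666]
Step 58: x=[2.9086] v=[-0.1310]
Step 59: x=[2.9039] v=[-0.0950]
Step 60: x=[2.9010] v=[-0.0588]
Step 61: x=[2.8999] v=[-0.0225]
Step 62: x=[2.9006] v=[0.0139]
First v>=0 after going negative at step 62, time=3.1000

Answer: 3.1000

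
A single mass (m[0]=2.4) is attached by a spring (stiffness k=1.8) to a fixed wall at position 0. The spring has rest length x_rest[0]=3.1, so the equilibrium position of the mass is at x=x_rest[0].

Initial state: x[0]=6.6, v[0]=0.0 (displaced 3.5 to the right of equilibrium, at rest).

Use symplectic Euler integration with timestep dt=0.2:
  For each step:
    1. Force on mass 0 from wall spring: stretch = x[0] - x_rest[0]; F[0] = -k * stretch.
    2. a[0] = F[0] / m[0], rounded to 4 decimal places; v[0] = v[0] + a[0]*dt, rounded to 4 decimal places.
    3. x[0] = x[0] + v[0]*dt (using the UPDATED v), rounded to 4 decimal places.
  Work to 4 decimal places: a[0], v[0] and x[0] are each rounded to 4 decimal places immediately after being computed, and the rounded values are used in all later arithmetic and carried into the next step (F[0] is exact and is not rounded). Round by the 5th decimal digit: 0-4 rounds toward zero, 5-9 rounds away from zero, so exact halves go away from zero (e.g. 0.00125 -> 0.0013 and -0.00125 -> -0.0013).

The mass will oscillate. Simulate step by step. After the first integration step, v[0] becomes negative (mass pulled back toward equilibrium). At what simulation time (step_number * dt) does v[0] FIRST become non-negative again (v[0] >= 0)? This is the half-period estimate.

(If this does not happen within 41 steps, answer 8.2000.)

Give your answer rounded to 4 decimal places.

Answer: 3.8000

Derivation:
Step 0: x=[6.6000] v=[0.0000]
Step 1: x=[6.4950] v=[-0.5250]
Step 2: x=[6.2881] v=[-1.0343]
Step 3: x=[5.9856] v=[-1.5125]
Step 4: x=[5.5965] v=[-1.9453]
Step 5: x=[5.1325] v=[-2.3198]
Step 6: x=[4.6076] v=[-2.6247]
Step 7: x=[4.0374] v=[-2.8508]
Step 8: x=[3.4391] v=[-2.9914]
Step 9: x=[2.8306] v=[-3.0423]
Step 10: x=[2.2302] v=[-3.0019]
Step 11: x=[1.6559] v=[-2.8714]
Step 12: x=[1.1249] v=[-2.6548]
Step 13: x=[0.6532] v=[-2.3585]
Step 14: x=[0.2549] v=[-1.9915]
Step 15: x=[-0.0580] v=[-1.5647]
Step 16: x=[-0.2762] v=[-1.0910]
Step 17: x=[-0.3931] v=[-0.5846]
Step 18: x=[-0.4052] v=[-0.0606]
Step 19: x=[-0.3122] v=[0.4652]
First v>=0 after going negative at step 19, time=3.8000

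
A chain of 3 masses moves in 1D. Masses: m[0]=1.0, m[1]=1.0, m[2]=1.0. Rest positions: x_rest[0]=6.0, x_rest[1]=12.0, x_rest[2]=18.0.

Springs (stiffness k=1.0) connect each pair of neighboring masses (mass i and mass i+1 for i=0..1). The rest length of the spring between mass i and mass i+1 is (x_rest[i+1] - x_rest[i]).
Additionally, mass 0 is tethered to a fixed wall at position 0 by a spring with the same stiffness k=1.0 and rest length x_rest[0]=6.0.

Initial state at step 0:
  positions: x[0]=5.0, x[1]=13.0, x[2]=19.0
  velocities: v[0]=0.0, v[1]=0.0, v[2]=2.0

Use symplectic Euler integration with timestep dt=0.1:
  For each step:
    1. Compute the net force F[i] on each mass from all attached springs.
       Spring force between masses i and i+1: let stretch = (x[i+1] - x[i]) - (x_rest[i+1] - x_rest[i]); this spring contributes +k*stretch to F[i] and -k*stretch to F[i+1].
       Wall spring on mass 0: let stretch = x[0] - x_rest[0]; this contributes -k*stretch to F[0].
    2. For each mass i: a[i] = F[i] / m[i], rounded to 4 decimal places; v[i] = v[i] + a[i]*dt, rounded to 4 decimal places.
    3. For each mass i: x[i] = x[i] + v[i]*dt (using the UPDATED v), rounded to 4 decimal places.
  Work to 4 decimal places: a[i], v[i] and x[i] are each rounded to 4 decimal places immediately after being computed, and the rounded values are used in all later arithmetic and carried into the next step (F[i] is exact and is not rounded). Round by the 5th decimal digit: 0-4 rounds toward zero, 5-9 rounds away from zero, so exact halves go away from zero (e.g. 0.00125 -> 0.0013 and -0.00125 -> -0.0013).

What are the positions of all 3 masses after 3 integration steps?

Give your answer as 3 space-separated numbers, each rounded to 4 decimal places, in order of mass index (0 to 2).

Answer: 5.1760 12.8914 19.5911

Derivation:
Step 0: x=[5.0000 13.0000 19.0000] v=[0.0000 0.0000 2.0000]
Step 1: x=[5.0300 12.9800 19.2000] v=[0.3000 -0.2000 2.0000]
Step 2: x=[5.0892 12.9427 19.3978] v=[0.5920 -0.3730 1.9780]
Step 3: x=[5.1760 12.8914 19.5911] v=[0.8684 -0.5128 1.9325]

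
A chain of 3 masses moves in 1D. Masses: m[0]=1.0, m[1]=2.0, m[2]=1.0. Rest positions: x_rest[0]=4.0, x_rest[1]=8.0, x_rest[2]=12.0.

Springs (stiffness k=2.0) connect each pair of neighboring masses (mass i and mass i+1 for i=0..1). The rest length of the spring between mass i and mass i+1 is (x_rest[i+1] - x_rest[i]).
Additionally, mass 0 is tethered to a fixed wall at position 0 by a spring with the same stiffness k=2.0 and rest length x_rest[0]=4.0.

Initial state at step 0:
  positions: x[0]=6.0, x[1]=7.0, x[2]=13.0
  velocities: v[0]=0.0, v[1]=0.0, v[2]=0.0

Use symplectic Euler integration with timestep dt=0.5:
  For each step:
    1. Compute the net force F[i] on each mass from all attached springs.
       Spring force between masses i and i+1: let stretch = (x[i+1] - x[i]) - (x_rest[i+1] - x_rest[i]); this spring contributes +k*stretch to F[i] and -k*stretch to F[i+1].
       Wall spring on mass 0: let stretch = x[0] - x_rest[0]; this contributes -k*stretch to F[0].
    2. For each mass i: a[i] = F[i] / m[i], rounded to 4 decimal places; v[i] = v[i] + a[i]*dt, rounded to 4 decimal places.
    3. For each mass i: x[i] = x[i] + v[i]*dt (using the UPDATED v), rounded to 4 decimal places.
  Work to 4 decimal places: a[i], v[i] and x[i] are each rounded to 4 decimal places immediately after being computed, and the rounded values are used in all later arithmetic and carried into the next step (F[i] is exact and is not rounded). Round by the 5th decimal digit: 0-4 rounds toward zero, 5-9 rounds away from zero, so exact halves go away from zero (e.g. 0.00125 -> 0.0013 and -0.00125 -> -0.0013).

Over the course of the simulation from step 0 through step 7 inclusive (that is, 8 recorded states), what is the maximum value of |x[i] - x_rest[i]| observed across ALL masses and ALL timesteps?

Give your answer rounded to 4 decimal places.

Answer: 2.5235

Derivation:
Step 0: x=[6.0000 7.0000 13.0000] v=[0.0000 0.0000 0.0000]
Step 1: x=[3.5000 8.2500 12.0000] v=[-5.0000 2.5000 -2.0000]
Step 2: x=[1.6250 9.2500 11.1250] v=[-3.7500 2.0000 -1.7500]
Step 3: x=[2.7500 8.8125 11.3125] v=[2.2500 -0.8750 0.3750]
Step 4: x=[5.5313 7.4844 12.2500] v=[5.5625 -2.6563 1.8750]
Step 5: x=[6.5235 6.8594 12.8047] v=[1.9843 -1.2501 1.1094]
Step 6: x=[4.4219 7.6367 12.3868] v=[-4.2033 1.5546 -0.8359]
Step 7: x=[1.7167 8.7979 11.5938] v=[-5.4104 2.3223 -1.5860]
Max displacement = 2.5235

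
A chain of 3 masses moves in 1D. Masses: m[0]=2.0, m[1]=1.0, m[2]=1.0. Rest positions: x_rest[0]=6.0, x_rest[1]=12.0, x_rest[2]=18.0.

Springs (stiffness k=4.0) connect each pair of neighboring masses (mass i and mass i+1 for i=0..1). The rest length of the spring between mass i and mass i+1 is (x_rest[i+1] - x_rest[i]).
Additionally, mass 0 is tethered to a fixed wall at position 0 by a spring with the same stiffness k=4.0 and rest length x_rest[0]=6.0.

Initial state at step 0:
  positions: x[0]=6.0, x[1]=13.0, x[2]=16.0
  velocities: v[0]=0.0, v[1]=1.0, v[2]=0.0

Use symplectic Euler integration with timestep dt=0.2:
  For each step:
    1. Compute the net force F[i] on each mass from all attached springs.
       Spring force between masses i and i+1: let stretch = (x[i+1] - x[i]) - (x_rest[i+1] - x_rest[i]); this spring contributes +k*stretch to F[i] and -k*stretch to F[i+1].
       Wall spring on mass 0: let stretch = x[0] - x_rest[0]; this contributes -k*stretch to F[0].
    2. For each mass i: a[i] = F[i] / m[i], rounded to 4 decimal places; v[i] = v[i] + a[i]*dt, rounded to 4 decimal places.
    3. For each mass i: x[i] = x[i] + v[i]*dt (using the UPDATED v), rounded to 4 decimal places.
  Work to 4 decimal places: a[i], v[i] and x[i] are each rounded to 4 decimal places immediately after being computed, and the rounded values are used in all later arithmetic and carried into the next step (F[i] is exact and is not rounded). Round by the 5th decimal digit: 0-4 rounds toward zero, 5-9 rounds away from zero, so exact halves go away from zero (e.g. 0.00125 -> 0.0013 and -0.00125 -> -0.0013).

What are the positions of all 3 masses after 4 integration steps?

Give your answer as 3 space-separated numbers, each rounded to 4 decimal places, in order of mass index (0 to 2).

Step 0: x=[6.0000 13.0000 16.0000] v=[0.0000 1.0000 0.0000]
Step 1: x=[6.0800 12.5600 16.4800] v=[0.4000 -2.2000 2.4000]
Step 2: x=[6.1920 11.7104 17.2928] v=[0.5600 -4.2480 4.0640]
Step 3: x=[6.2501 10.8710 18.1724] v=[0.2906 -4.1968 4.3981]
Step 4: x=[6.1779 10.4605 18.8438] v=[-0.3611 -2.0524 3.3570]

Answer: 6.1779 10.4605 18.8438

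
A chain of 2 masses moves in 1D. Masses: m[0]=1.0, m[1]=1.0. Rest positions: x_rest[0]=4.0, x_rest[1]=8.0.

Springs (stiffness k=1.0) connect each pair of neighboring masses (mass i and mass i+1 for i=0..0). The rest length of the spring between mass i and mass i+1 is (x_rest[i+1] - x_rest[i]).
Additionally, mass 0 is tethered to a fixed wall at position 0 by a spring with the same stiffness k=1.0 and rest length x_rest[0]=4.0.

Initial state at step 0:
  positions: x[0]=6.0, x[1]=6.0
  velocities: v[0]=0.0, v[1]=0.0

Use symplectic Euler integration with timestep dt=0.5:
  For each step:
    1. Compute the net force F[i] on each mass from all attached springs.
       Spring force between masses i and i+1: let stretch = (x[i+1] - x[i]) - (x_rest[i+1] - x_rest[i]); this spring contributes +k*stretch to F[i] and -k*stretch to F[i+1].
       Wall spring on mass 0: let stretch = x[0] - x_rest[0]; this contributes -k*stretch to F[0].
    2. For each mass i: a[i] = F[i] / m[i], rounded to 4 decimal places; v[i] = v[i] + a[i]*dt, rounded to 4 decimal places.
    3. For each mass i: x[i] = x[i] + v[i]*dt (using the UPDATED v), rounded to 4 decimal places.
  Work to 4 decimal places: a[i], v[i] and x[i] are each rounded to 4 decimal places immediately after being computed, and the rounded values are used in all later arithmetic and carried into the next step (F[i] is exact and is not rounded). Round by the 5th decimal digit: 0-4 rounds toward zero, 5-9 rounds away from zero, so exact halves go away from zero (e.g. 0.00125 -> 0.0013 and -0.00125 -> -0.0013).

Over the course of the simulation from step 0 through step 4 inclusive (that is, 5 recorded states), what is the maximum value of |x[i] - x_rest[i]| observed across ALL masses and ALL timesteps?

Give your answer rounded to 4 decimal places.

Answer: 2.6562

Derivation:
Step 0: x=[6.0000 6.0000] v=[0.0000 0.0000]
Step 1: x=[4.5000 7.0000] v=[-3.0000 2.0000]
Step 2: x=[2.5000 8.3750] v=[-4.0000 2.7500]
Step 3: x=[1.3438 9.2813] v=[-2.3125 1.8125]
Step 4: x=[1.8360 9.2032] v=[0.9844 -0.1563]
Max displacement = 2.6562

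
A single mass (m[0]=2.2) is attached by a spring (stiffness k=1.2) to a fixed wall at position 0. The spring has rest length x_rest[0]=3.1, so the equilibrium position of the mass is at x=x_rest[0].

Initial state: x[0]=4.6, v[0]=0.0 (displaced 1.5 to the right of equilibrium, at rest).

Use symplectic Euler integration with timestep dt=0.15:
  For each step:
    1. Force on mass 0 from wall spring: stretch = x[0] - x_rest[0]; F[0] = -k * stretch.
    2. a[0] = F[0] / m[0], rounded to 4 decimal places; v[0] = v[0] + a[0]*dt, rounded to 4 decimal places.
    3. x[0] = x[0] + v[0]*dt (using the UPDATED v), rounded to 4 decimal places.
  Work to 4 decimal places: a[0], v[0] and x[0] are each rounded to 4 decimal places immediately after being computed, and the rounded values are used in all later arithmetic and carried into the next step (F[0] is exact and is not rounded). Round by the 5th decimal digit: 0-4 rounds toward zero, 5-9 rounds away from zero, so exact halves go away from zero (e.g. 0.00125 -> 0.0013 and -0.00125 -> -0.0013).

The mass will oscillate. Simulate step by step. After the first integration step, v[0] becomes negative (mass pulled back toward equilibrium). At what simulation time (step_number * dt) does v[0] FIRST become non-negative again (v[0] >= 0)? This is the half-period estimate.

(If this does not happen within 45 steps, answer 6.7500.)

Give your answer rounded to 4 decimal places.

Answer: 4.3500

Derivation:
Step 0: x=[4.6000] v=[0.0000]
Step 1: x=[4.5816] v=[-0.1227]
Step 2: x=[4.5450] v=[-0.2439]
Step 3: x=[4.4907] v=[-0.3621]
Step 4: x=[4.4193] v=[-0.4759]
Step 5: x=[4.3317] v=[-0.5838]
Step 6: x=[4.2290] v=[-0.6846]
Step 7: x=[4.1125] v=[-0.7770]
Step 8: x=[3.9835] v=[-0.8598]
Step 9: x=[3.8437] v=[-0.9321]
Step 10: x=[3.6948] v=[-0.9930]
Step 11: x=[3.5385] v=[-1.0417]
Step 12: x=[3.3769] v=[-1.0776]
Step 13: x=[3.2119] v=[-1.1003]
Step 14: x=[3.0455] v=[-1.1095]
Step 15: x=[2.8798] v=[-1.1050]
Step 16: x=[2.7168] v=[-1.0870]
Step 17: x=[2.5584] v=[-1.0557]
Step 18: x=[2.4067] v=[-1.0114]
Step 19: x=[2.2635] v=[-0.9547]
Step 20: x=[2.1306] v=[-0.8863]
Step 21: x=[2.0096] v=[-0.8070]
Step 22: x=[1.9019] v=[-0.7178]
Step 23: x=[1.8089] v=[-0.6198]
Step 24: x=[1.7318] v=[-0.5142]
Step 25: x=[1.6715] v=[-0.4023]
Step 26: x=[1.6287] v=[-0.2854]
Step 27: x=[1.6040] v=[-0.1650]
Step 28: x=[1.5976] v=[-0.0426]
Step 29: x=[1.6096] v=[0.0803]
First v>=0 after going negative at step 29, time=4.3500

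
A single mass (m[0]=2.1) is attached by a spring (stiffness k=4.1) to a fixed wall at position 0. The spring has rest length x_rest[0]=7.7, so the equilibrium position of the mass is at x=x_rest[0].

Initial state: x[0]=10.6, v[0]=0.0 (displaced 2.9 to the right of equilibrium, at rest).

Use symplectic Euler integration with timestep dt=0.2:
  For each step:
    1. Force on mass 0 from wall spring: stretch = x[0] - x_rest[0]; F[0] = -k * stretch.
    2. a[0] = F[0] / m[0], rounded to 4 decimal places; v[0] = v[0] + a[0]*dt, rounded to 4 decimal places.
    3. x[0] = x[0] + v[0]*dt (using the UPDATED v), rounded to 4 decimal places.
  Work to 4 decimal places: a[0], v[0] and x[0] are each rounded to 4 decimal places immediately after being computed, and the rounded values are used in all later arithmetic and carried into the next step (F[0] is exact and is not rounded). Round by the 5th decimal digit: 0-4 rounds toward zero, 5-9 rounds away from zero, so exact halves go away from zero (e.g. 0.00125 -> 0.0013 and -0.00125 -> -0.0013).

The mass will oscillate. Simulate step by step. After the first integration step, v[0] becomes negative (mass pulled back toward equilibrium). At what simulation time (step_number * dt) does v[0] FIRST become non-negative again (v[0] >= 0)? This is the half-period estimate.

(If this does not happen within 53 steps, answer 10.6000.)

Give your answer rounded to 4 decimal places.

Answer: 2.4000

Derivation:
Step 0: x=[10.6000] v=[0.0000]
Step 1: x=[10.3735] v=[-1.1324]
Step 2: x=[9.9382] v=[-2.1763]
Step 3: x=[9.3281] v=[-3.0503]
Step 4: x=[8.5909] v=[-3.6860]
Step 5: x=[7.7841] v=[-4.0339]
Step 6: x=[6.9708] v=[-4.0667]
Step 7: x=[6.2144] v=[-3.7820]
Step 8: x=[5.5740] v=[-3.2019]
Step 9: x=[5.0997] v=[-2.3717]
Step 10: x=[4.8284] v=[-1.3563]
Step 11: x=[4.7814] v=[-0.2350]
Step 12: x=[4.9623] v=[0.9046]
First v>=0 after going negative at step 12, time=2.4000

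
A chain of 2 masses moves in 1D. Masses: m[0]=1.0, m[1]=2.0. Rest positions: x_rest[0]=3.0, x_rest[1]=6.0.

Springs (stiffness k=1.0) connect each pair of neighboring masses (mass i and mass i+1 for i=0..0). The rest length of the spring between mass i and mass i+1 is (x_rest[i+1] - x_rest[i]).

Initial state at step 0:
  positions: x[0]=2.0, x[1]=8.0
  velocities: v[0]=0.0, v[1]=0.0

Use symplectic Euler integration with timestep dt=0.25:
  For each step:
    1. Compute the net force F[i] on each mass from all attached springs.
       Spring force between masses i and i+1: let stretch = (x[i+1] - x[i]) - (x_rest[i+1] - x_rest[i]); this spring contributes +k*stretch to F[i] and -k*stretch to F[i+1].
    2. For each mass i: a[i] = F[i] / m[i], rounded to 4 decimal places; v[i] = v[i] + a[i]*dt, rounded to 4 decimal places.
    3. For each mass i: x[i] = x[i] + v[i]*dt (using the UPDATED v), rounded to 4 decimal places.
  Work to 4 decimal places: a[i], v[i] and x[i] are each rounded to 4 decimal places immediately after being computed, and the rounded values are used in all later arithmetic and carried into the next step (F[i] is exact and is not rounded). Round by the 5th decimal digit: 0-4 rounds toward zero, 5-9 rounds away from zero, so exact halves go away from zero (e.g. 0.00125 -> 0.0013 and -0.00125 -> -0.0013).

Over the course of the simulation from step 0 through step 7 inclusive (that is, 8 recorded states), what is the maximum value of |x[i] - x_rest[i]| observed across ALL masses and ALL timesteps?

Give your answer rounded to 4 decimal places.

Step 0: x=[2.0000 8.0000] v=[0.0000 0.0000]
Step 1: x=[2.1875 7.9063] v=[0.7500 -0.3750]
Step 2: x=[2.5449 7.7276] v=[1.4297 -0.7149]
Step 3: x=[3.0388 7.4807] v=[1.9754 -0.9878]
Step 4: x=[3.6228 7.1887] v=[2.3359 -1.1681]
Step 5: x=[4.2422 6.8790] v=[2.4774 -1.2389]
Step 6: x=[4.8389 6.5806] v=[2.3866 -1.1935]
Step 7: x=[5.3569 6.3216] v=[2.0720 -1.0362]
Max displacement = 2.3569

Answer: 2.3569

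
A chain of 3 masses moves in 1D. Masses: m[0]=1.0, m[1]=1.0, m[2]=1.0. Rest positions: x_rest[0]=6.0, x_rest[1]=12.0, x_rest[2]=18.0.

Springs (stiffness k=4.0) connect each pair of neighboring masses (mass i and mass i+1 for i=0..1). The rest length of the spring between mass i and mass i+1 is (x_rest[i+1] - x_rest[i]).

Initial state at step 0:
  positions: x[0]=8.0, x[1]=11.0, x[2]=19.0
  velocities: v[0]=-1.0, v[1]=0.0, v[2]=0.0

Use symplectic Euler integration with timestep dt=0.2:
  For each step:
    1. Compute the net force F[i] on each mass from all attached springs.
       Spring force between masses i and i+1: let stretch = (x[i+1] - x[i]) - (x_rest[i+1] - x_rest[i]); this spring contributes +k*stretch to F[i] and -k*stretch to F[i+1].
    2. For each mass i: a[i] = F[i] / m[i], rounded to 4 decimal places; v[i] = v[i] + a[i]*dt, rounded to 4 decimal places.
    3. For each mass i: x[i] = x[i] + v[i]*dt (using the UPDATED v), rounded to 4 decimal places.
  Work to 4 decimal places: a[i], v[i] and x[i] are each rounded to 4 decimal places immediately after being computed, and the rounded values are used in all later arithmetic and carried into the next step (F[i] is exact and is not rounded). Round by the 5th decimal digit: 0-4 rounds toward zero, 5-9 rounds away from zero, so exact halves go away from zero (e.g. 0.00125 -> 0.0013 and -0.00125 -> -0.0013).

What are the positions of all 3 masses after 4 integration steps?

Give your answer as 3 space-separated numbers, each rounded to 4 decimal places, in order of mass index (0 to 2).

Answer: 5.1198 14.2066 17.8737

Derivation:
Step 0: x=[8.0000 11.0000 19.0000] v=[-1.0000 0.0000 0.0000]
Step 1: x=[7.3200 11.8000 18.6800] v=[-3.4000 4.0000 -1.6000]
Step 2: x=[6.3968 12.9840 18.2192] v=[-4.6160 5.9200 -2.3040]
Step 3: x=[5.5676 13.9517 17.8808] v=[-4.1462 4.8384 -1.6922]
Step 4: x=[5.1198 14.2066 17.8737] v=[-2.2389 1.2744 -0.0355]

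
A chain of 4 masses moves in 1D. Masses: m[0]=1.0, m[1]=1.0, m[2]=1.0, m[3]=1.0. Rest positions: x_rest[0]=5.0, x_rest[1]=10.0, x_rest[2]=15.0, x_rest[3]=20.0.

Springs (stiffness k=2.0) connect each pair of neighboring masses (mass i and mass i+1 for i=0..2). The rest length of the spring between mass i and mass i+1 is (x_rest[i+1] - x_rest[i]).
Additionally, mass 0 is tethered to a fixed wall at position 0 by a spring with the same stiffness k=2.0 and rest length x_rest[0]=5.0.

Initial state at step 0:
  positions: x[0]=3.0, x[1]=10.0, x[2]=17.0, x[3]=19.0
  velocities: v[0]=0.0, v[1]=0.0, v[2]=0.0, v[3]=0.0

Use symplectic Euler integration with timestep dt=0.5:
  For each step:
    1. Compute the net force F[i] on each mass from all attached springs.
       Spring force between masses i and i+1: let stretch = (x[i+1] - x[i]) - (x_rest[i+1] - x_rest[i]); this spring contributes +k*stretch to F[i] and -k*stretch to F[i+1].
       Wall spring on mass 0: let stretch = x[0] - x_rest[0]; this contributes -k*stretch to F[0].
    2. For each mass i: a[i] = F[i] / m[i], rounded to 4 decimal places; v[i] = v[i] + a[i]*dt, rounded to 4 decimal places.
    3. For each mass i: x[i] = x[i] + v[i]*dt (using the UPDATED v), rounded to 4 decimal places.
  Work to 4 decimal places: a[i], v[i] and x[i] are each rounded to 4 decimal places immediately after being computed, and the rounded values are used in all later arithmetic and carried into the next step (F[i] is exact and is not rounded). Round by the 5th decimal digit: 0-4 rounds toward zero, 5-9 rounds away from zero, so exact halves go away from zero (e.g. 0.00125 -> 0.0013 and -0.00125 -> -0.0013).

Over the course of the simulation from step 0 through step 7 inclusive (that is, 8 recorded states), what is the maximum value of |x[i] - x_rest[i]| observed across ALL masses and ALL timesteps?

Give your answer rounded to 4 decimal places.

Step 0: x=[3.0000 10.0000 17.0000 19.0000] v=[0.0000 0.0000 0.0000 0.0000]
Step 1: x=[5.0000 10.0000 14.5000 20.5000] v=[4.0000 0.0000 -5.0000 3.0000]
Step 2: x=[7.0000 9.7500 12.7500 21.5000] v=[4.0000 -0.5000 -3.5000 2.0000]
Step 3: x=[6.8750 9.6250 13.8750 20.6250] v=[-0.2500 -0.2500 2.2500 -1.7500]
Step 4: x=[4.6875 10.2500 16.2500 18.8750] v=[-4.3750 1.2500 4.7500 -3.5000]
Step 5: x=[2.9375 11.0938 16.9375 18.3125] v=[-3.5000 1.6875 1.3750 -1.1250]
Step 6: x=[3.7969 10.7813 15.3907 19.5625] v=[1.7188 -0.6251 -3.0937 2.5000]
Step 7: x=[6.2501 9.2813 13.6251 21.2266] v=[4.9063 -3.0001 -3.5313 3.3282]
Max displacement = 2.2500

Answer: 2.2500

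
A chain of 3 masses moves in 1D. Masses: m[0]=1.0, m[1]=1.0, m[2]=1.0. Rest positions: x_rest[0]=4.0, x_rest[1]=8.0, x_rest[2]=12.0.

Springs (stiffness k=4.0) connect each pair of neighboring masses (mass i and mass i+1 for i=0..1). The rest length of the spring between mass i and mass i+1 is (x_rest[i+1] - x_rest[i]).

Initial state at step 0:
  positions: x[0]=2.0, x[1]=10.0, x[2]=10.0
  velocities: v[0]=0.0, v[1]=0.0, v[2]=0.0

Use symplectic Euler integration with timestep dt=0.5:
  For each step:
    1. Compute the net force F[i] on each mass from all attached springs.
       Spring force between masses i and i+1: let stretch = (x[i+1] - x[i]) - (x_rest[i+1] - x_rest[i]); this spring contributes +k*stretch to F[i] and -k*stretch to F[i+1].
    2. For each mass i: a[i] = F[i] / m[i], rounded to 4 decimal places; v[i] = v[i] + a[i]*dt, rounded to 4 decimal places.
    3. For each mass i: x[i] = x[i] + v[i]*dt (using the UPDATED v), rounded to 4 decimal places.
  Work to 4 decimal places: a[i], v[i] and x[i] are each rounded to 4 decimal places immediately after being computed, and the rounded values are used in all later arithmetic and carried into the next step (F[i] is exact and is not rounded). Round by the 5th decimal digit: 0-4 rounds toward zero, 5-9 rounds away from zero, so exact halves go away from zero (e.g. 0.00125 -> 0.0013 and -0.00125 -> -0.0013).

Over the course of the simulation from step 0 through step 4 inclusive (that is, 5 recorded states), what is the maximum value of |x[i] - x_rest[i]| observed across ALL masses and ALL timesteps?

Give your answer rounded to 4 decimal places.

Answer: 6.0000

Derivation:
Step 0: x=[2.0000 10.0000 10.0000] v=[0.0000 0.0000 0.0000]
Step 1: x=[6.0000 2.0000 14.0000] v=[8.0000 -16.0000 8.0000]
Step 2: x=[2.0000 10.0000 10.0000] v=[-8.0000 16.0000 -8.0000]
Step 3: x=[2.0000 10.0000 10.0000] v=[0.0000 0.0000 0.0000]
Step 4: x=[6.0000 2.0000 14.0000] v=[8.0000 -16.0000 8.0000]
Max displacement = 6.0000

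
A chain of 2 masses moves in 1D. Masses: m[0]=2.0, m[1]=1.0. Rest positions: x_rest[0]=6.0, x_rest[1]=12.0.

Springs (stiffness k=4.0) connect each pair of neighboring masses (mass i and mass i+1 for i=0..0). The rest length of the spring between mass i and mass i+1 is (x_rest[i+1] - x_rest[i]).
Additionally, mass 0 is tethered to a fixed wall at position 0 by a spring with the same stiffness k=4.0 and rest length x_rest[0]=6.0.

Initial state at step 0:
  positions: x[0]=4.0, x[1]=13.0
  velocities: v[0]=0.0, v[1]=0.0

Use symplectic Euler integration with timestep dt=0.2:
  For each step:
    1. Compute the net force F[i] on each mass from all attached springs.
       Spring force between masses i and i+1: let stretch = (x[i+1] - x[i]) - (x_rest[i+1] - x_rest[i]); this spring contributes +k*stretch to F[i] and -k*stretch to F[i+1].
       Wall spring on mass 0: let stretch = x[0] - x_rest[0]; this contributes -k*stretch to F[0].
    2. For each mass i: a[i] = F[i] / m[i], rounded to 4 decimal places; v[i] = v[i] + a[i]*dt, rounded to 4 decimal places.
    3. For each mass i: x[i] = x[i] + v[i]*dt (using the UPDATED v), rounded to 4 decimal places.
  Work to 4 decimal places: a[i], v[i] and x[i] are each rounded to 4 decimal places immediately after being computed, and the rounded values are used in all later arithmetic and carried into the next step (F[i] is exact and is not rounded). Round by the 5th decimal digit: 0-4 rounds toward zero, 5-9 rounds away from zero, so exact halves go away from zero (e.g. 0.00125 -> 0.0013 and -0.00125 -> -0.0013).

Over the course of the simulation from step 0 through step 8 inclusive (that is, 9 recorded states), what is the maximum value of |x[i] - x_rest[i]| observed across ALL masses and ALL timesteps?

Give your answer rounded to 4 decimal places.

Step 0: x=[4.0000 13.0000] v=[0.0000 0.0000]
Step 1: x=[4.4000 12.5200] v=[2.0000 -2.4000]
Step 2: x=[5.0976 11.7008] v=[3.4880 -4.0960]
Step 3: x=[5.9156 10.7851] v=[4.0902 -4.5786]
Step 4: x=[6.6500 10.0503] v=[3.6718 -3.6742]
Step 5: x=[7.1244 9.7314] v=[2.3719 -1.5944]
Step 6: x=[7.2374 9.9554] v=[0.5649 1.1200]
Step 7: x=[6.9888 10.7045] v=[-1.2429 3.7456]
Step 8: x=[6.4784 11.8191] v=[-2.5521 5.5730]
Max displacement = 2.2686

Answer: 2.2686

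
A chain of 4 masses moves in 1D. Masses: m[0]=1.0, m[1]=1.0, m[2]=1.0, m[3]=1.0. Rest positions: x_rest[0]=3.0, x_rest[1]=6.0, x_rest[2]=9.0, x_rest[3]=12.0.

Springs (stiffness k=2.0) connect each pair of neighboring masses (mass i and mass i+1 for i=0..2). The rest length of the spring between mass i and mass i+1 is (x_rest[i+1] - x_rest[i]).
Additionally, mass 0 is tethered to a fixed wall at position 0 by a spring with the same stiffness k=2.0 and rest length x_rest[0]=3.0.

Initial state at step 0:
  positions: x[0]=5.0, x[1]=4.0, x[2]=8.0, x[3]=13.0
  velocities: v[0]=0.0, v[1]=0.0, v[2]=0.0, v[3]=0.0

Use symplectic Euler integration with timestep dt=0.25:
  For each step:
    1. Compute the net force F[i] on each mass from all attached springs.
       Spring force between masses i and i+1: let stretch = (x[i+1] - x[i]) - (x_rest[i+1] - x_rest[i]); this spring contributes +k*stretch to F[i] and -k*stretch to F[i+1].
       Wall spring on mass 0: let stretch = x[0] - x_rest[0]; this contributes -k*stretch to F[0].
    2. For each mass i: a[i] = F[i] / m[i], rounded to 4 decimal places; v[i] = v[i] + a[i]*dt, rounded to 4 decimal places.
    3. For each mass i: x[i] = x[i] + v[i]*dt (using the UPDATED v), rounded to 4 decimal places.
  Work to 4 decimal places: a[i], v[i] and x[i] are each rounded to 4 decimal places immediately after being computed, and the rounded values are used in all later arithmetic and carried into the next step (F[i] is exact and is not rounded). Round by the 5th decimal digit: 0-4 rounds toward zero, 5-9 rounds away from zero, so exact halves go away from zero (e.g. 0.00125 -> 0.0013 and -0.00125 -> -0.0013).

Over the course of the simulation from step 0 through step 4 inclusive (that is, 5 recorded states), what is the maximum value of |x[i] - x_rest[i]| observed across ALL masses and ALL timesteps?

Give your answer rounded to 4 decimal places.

Step 0: x=[5.0000 4.0000 8.0000 13.0000] v=[0.0000 0.0000 0.0000 0.0000]
Step 1: x=[4.2500 4.6250 8.1250 12.7500] v=[-3.0000 2.5000 0.5000 -1.0000]
Step 2: x=[3.0156 5.6406 8.3906 12.2969] v=[-4.9375 4.0625 1.0625 -1.8125]
Step 3: x=[1.7324 6.6719 8.8008 11.7305] v=[-5.1328 4.1250 1.6407 -2.2657]
Step 4: x=[0.8501 7.3518 9.3111 11.1729] v=[-3.5293 2.7197 2.0411 -2.2306]
Max displacement = 2.1499

Answer: 2.1499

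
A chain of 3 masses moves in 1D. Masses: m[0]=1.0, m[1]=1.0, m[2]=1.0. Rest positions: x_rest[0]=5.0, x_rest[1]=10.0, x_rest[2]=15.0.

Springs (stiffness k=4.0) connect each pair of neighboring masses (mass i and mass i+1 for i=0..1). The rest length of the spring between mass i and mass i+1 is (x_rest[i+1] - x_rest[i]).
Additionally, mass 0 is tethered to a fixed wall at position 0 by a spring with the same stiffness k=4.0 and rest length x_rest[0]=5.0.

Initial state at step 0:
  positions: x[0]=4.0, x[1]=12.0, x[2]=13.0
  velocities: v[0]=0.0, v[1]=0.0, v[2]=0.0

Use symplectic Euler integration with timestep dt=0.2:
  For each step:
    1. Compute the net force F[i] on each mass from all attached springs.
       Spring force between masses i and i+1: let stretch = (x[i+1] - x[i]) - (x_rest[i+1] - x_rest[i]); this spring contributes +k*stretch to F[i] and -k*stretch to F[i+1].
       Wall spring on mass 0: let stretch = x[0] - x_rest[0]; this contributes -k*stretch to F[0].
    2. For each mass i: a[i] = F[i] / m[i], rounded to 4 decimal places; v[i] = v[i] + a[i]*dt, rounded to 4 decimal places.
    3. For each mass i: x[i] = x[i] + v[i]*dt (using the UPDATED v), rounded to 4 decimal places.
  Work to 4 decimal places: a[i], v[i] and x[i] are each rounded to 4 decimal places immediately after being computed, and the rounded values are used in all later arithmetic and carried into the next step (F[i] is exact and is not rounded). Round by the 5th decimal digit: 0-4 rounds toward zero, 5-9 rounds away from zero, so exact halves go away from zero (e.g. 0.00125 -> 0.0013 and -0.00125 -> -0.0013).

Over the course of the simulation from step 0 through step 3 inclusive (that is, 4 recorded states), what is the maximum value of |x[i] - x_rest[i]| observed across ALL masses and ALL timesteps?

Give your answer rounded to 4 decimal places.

Answer: 2.1907

Derivation:
Step 0: x=[4.0000 12.0000 13.0000] v=[0.0000 0.0000 0.0000]
Step 1: x=[4.6400 10.8800 13.6400] v=[3.2000 -5.6000 3.2000]
Step 2: x=[5.5360 9.2032 14.6384] v=[4.4800 -8.3840 4.9920]
Step 3: x=[6.1330 7.8093 15.5672] v=[2.9850 -6.9696 4.6438]
Max displacement = 2.1907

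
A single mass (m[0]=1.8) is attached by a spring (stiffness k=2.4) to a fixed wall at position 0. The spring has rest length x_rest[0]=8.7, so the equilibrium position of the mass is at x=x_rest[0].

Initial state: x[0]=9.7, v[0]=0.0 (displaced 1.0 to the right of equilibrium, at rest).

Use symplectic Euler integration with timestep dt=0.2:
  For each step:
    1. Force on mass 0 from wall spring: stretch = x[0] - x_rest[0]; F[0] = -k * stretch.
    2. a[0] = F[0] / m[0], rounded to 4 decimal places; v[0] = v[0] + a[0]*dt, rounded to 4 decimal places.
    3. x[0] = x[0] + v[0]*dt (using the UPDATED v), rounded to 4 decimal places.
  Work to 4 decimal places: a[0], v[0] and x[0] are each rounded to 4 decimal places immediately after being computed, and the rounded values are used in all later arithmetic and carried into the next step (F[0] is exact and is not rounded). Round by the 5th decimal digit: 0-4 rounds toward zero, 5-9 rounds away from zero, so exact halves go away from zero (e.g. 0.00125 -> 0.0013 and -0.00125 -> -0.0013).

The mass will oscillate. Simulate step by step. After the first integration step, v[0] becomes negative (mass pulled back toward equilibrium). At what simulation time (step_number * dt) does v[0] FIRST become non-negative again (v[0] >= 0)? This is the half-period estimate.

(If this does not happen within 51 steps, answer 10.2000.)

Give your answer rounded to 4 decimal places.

Answer: 2.8000

Derivation:
Step 0: x=[9.7000] v=[0.0000]
Step 1: x=[9.6467] v=[-0.2667]
Step 2: x=[9.5429] v=[-0.5192]
Step 3: x=[9.3941] v=[-0.7440]
Step 4: x=[9.2083] v=[-0.9291]
Step 5: x=[8.9954] v=[-1.0646]
Step 6: x=[8.7667] v=[-1.1434]
Step 7: x=[8.5345] v=[-1.1612]
Step 8: x=[8.3111] v=[-1.1171]
Step 9: x=[8.1084] v=[-1.0134]
Step 10: x=[7.9373] v=[-0.8556]
Step 11: x=[7.8069] v=[-0.6522]
Step 12: x=[7.7241] v=[-0.4140]
Step 13: x=[7.6933] v=[-0.1538]
Step 14: x=[7.7162] v=[0.1147]
First v>=0 after going negative at step 14, time=2.8000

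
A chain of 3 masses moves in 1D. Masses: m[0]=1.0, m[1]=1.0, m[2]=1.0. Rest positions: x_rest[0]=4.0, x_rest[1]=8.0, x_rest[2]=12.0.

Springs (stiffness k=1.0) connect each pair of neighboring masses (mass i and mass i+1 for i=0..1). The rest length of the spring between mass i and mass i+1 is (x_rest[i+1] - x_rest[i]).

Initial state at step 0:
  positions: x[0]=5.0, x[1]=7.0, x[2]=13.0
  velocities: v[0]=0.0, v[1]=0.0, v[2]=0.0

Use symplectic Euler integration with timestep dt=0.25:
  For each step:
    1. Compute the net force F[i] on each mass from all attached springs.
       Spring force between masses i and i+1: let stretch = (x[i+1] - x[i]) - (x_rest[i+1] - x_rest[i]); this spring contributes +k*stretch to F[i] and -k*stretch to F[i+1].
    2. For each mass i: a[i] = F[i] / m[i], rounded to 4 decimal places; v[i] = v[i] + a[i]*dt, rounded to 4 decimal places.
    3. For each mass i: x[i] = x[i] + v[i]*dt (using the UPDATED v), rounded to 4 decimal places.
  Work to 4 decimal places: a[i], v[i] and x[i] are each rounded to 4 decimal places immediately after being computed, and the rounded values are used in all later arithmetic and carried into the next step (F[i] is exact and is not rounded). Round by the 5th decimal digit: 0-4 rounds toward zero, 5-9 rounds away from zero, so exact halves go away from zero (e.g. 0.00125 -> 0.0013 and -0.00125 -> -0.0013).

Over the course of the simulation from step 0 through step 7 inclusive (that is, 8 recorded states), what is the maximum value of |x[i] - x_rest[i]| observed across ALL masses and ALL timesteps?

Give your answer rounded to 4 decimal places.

Step 0: x=[5.0000 7.0000 13.0000] v=[0.0000 0.0000 0.0000]
Step 1: x=[4.8750 7.2500 12.8750] v=[-0.5000 1.0000 -0.5000]
Step 2: x=[4.6484 7.7031 12.6484] v=[-0.9063 1.8125 -0.9063]
Step 3: x=[4.3628 8.2744 12.3628] v=[-1.1426 2.2852 -1.1426]
Step 4: x=[4.0716 8.8568 12.0716] v=[-1.1647 2.3294 -1.1647]
Step 5: x=[3.8295 9.3410 11.8295] v=[-0.9684 1.9368 -0.9684]
Step 6: x=[3.6819 9.6363 11.6819] v=[-0.5905 1.1811 -0.5905]
Step 7: x=[3.6564 9.6873 11.6564] v=[-0.1019 0.2039 -0.1019]
Max displacement = 1.6873

Answer: 1.6873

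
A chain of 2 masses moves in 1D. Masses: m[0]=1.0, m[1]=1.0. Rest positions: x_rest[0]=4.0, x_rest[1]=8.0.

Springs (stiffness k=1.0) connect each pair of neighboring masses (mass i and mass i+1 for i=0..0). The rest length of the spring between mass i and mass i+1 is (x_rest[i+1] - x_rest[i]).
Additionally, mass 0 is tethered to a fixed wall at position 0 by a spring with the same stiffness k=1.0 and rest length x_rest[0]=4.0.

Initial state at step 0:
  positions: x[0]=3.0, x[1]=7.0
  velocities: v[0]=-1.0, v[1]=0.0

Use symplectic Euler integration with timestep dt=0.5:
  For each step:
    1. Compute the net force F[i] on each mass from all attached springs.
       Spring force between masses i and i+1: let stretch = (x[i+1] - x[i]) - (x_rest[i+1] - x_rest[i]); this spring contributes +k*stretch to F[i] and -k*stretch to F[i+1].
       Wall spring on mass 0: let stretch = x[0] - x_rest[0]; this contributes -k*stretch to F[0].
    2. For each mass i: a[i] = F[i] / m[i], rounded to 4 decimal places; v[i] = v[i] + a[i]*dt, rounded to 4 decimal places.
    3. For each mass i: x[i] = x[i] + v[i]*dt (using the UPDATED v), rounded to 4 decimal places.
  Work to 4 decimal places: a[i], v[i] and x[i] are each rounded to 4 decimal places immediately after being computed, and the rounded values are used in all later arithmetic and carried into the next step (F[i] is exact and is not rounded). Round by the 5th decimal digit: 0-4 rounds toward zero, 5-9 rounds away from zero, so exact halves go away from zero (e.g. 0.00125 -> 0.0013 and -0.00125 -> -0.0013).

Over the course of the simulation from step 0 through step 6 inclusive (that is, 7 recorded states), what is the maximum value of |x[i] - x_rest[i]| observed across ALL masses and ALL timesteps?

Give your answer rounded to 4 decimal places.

Answer: 1.2500

Derivation:
Step 0: x=[3.0000 7.0000] v=[-1.0000 0.0000]
Step 1: x=[2.7500 7.0000] v=[-0.5000 0.0000]
Step 2: x=[2.8750 6.9375] v=[0.2500 -0.1250]
Step 3: x=[3.2969 6.8594] v=[0.8438 -0.1563]
Step 4: x=[3.7852 6.8907] v=[0.9766 0.0625]
Step 5: x=[4.1036 7.1456] v=[0.6368 0.5098]
Step 6: x=[4.1566 7.6400] v=[0.1060 0.9888]
Max displacement = 1.2500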